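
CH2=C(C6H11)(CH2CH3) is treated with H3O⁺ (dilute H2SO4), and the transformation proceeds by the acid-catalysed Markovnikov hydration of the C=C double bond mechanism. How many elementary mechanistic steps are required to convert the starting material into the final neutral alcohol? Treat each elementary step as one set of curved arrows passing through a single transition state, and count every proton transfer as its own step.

3

Step 1: The π electrons of the C=C bond attack a proton of H3O⁺; Markovnikov addition places the new C–H on the less-substituted alkene carbon, so the positive charge ends up on the more-substituted carbon — a tertiary carbocation. H2O is released.
(No 1,2-shift: no single shift to an adjacent carbon would give a more stable cation.)
Step 2: Nucleophilic capture of the cation by H2O produces the protonated alcohol (an oxonium ion).
Step 3: Deprotonation of the oxonium ion by a water molecule delivers the neutral alcohol and regenerates the acid catalyst.
Total: 3 elementary steps.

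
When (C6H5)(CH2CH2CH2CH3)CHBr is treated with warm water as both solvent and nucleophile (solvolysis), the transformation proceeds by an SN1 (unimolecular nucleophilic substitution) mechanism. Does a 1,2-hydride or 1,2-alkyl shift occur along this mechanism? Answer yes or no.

no

The first-formed carbocation is secondary.
No single 1,2-shift to an adjacent carbon would produce a more-substituted cation than the one already present, so no rearrangement occurs.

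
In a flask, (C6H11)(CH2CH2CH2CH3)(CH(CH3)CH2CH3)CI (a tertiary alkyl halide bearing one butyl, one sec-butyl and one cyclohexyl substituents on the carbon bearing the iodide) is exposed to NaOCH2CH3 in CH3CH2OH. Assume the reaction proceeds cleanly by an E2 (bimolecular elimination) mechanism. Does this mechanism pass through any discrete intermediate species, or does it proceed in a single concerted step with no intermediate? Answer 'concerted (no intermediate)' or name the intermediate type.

The strong base CH3CH2O⁻ removes a β-hydrogen; in the same concerted event the electrons of the breaking C–H bond form the new π(C=C) bond and the C–I σ-bond breaks, expelling I⁻. Anti-periplanar geometry; one transition state.
All bond changes occur in one transition state; no discrete intermediate is formed.

concerted (no intermediate)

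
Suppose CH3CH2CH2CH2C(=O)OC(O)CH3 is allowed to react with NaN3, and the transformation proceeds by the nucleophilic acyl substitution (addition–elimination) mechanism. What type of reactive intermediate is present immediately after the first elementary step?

Step 1: A lone pair on the N of N3⁻ attacks the electrophilic acyl carbon; the π(C=O) electrons move onto oxygen, giving a tetrahedral intermediate.
After step 1 the species present is a tetrahedral intermediate.

tetrahedral intermediate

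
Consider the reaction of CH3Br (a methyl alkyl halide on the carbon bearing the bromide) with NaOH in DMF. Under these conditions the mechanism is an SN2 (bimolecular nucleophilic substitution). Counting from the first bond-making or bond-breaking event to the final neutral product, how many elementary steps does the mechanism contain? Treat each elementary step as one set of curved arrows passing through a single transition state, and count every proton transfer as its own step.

Step 1: Backside attack by OH⁻ on the carbon bearing the bromide: the new C–O bond forms as the C–Br bond breaks, with Walden inversion at carbon.
Total: 1 elementary step.

1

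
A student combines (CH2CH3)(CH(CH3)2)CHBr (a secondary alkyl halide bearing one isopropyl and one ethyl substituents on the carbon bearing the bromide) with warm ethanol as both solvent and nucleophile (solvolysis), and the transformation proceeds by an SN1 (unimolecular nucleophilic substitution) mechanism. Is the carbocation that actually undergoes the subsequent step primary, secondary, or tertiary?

Step 1: Ionisation: the C–Br σ-bond cleaves heterolytically; both bonding electrons depart with Br⁻, leaving a secondary carbocation at the α-carbon.
Step 2: Carbocation rearrangement: a 1,2-hydride shift from the adjacent isopropyl carbon converts the initially-formed secondary cation into the more stable tertiary cation.
The cation rearranges from secondary to tertiary via a 1,2-hydride shift from the adjacent isopropyl carbon; the tertiary cation is what reacts next.

tertiary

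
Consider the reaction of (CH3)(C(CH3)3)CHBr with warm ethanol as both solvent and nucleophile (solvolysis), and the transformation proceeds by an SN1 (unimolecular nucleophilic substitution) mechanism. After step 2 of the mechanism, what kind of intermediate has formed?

tertiary carbocation

Step 1: Ionisation: the C–Br σ-bond cleaves heterolytically; both bonding electrons depart with Br⁻, leaving a secondary carbocation at the α-carbon.
Step 2: A 1,2-methyl shift from the adjacent tert-butyl carbon moves the positive charge from the secondary centre to an adjacent carbon, generating a more stable tertiary carbocation.
After step 2 the species present is a tertiary carbocation.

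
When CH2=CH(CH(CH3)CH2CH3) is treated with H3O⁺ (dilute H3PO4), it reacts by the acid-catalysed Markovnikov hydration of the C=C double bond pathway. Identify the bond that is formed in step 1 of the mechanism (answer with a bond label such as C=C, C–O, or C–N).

Step 1: Protonation of the alkene by H3O⁺: the π bond acts as the nucleophile and picks up H⁺, giving the more stable (Markovnikov) secondary carbocation. H2O is released.
The bond formed in this step is the C–H bond.

C–H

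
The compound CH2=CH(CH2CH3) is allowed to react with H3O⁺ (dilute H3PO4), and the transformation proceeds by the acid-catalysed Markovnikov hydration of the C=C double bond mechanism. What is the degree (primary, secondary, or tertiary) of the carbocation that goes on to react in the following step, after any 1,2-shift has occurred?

secondary

Step 1: Electrophilic addition begins with the π(C=C) electrons forming a bond to the proton of H3O⁺. Following Markovnikov's rule, the resulting cation is secondary. H2O is released.
No single 1,2-shift to an adjacent carbon would give a more-substituted cation, so no rearrangement occurs.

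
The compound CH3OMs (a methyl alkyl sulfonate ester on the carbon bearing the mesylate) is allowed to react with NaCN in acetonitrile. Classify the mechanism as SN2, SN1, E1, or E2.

Conditions: a methyl substrate with a strong nucleophile in the polar aprotic solvent acetonitrile.
These conditions are the textbook signature of the SN2 pathway.
An unhindered substrate with a strong nucleophile in a polar aprotic solvent favours one-step backside displacement.

SN2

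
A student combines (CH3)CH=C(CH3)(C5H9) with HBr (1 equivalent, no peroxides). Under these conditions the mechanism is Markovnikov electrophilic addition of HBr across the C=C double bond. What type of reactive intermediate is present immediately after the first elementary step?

tertiary carbocation

Step 1: The π electrons of the C=C bond attack a proton of HBr; Markovnikov addition places the new C–H on the less-substituted alkene carbon, so the positive charge ends up on the more-substituted carbon — a tertiary carbocation. The H–Br bond breaks heterolytically, releasing Br⁻.
After step 1 the species present is a tertiary carbocation.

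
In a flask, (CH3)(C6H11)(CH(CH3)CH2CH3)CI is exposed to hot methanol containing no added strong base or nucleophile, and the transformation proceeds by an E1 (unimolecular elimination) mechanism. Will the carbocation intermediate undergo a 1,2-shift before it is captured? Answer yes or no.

no

The first-formed carbocation is tertiary.
No single 1,2-shift to an adjacent carbon would produce a more-substituted cation than the one already present, so no rearrangement occurs.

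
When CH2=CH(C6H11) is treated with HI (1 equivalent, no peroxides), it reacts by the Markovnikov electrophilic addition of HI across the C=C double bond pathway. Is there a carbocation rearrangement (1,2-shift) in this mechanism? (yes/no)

The first-formed carbocation is secondary.
The adjacent cyclohexyl carbon already bears 2 other carbon substituents and has a hydrogen to migrate; after a 1,2-hydride shift from that carbon the positive charge sits on a tertiary centre.
Tertiary is more stable than secondary, so the shift occurs.

yes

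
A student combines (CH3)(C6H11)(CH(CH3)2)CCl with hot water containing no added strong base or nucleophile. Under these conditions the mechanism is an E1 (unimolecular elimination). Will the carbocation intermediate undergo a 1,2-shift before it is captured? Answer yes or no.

no

The first-formed carbocation is tertiary.
No single 1,2-shift to an adjacent carbon would produce a more-substituted cation than the one already present, so no rearrangement occurs.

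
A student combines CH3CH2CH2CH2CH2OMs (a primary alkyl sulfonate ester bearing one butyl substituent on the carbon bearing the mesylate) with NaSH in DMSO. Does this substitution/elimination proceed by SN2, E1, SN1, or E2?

Conditions: a primary substrate with a strong nucleophile in the polar aprotic solvent DMSO.
These conditions are the textbook signature of the SN2 pathway.
An unhindered substrate with a strong nucleophile in a polar aprotic solvent favours one-step backside displacement.

SN2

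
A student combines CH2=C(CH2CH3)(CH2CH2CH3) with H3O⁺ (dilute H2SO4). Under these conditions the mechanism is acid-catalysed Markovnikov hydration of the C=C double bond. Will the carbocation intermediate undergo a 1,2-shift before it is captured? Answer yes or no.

The first-formed carbocation is tertiary.
No single 1,2-shift to an adjacent carbon would produce a more-substituted cation than the one already present, so no rearrangement occurs.

no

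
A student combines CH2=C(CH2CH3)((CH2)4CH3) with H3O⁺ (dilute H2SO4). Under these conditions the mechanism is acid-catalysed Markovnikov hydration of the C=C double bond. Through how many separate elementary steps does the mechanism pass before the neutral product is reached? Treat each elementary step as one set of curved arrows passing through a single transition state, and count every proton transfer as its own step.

3

Step 1: The π electrons of the C=C bond attack a proton of H3O⁺; Markovnikov addition places the new C–H on the less-substituted alkene carbon, so the positive charge ends up on the more-substituted carbon — a tertiary carbocation. H2O is released.
(No 1,2-shift: no single shift to an adjacent carbon would give a more stable cation.)
Step 2: Water acts as the nucleophile: an oxygen lone pair bonds to the cationic carbon, giving an oxonium-ion intermediate.
Step 3: H2O removes a proton from the oxonium oxygen, regenerating H3O⁺ and giving the neutral alcohol.
Total: 3 elementary steps.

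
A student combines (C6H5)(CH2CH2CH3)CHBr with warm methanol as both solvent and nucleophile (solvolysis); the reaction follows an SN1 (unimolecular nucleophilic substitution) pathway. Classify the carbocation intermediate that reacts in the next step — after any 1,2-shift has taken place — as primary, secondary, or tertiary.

secondary

Step 1: Unassisted departure of Br⁻ (taking the C–Br bonding pair) generates a secondary carbocation.
No single 1,2-shift to an adjacent carbon would give a more-substituted cation, so no rearrangement occurs.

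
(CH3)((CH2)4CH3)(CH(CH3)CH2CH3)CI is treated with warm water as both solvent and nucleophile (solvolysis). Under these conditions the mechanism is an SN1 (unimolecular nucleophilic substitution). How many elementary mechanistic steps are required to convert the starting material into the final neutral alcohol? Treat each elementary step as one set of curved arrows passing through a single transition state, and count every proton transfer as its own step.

3

Step 1: The C–I bond breaks with both electrons going to the iodide; I⁻ leaves and a tertiary carbocation remains.
(No 1,2-shift: no single shift to an adjacent carbon would give a more stable cation.)
Step 2: A lone pair on the oxygen of H2O attacks the carbocation, forming a new C–O σ-bond and an oxonium ion.
Step 3: Proton transfer from the O–H of the oxonium ion to a solvent molecule delivers the neutral alcohol.
Total: 3 elementary steps.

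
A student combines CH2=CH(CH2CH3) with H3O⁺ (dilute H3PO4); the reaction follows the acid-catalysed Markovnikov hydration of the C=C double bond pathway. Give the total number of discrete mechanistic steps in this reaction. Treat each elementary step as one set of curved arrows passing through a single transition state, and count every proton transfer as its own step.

3

Step 1: The π electrons of the C=C bond attack a proton of H3O⁺; Markovnikov addition places the new C–H on the less-substituted alkene carbon, so the positive charge ends up on the more-substituted carbon — a secondary carbocation. H2O is released.
(No 1,2-shift: no single shift to an adjacent carbon would give a more stable cation.)
Step 2: Nucleophilic capture of the cation by H2O produces the protonated alcohol (an oxonium ion).
Step 3: Proton transfer from the O–H of the oxonium ion to H2O completes the catalytic cycle and yields the alcohol.
Total: 3 elementary steps.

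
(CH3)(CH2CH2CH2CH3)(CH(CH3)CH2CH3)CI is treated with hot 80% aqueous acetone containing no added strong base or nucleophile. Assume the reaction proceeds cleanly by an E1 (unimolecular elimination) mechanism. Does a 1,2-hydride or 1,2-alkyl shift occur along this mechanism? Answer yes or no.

The first-formed carbocation is tertiary.
No single 1,2-shift to an adjacent carbon would produce a more-substituted cation than the one already present, so no rearrangement occurs.

no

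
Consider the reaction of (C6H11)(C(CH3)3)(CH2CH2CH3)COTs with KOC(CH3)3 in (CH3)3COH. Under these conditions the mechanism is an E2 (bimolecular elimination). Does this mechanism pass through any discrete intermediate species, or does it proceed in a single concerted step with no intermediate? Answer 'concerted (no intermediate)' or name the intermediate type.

Concerted anti-periplanar elimination: (CH3)3CO⁻ abstracts a β-H while TsO⁻ leaves, and the C–H electrons become the new C=C π bond — all in a single transition state.
All bond changes occur in one transition state; no discrete intermediate is formed.

concerted (no intermediate)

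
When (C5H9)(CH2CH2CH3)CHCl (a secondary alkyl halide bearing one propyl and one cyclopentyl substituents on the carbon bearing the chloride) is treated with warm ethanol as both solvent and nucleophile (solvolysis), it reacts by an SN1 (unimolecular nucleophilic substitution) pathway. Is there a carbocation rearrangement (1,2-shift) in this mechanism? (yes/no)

yes

The first-formed carbocation is secondary.
The adjacent cyclopentyl carbon already bears 2 other carbon substituents and has a hydrogen to migrate; after a 1,2-hydride shift from that carbon the positive charge sits on a tertiary centre.
Tertiary is more stable than secondary, so the shift occurs.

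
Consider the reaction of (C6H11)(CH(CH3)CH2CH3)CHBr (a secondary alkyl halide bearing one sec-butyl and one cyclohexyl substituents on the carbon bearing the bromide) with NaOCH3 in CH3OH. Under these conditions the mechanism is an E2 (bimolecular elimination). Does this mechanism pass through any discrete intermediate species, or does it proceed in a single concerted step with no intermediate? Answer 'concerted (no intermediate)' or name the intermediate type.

The strong base CH3O⁻ removes a β-hydrogen; in the same concerted event the electrons of the breaking C–H bond form the new π(C=C) bond and the C–Br σ-bond breaks, expelling Br⁻. Anti-periplanar geometry; one transition state.
All bond changes occur in one transition state; no discrete intermediate is formed.

concerted (no intermediate)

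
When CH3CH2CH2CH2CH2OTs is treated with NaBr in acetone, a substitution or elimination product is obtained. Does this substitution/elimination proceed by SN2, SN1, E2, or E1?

Conditions: a primary substrate with a strong nucleophile in the polar aprotic solvent acetone.
These conditions are the textbook signature of the SN2 pathway.
An unhindered substrate with a strong nucleophile in a polar aprotic solvent favours one-step backside displacement.

SN2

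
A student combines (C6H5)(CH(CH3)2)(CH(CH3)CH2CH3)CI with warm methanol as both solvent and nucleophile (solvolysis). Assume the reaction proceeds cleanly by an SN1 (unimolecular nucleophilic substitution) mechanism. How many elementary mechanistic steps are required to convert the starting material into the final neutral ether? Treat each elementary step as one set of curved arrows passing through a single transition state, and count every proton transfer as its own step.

Step 1: Unassisted departure of I⁻ (taking the C–I bonding pair) generates a tertiary carbocation.
(No 1,2-shift: no single shift to an adjacent carbon would give a more stable cation.)
Step 2: CH3OH donates an oxygen lone pair into the empty p orbital of the cation, giving a protonated ether (an oxonium ion).
Step 3: Deprotonation of the oxonium oxygen by solvent methanol yields the neutral ether.
Total: 3 elementary steps.

3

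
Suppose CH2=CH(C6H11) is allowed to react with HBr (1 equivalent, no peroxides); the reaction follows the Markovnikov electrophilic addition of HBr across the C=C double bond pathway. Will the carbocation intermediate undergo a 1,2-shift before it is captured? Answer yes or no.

The first-formed carbocation is secondary.
The adjacent cyclohexyl carbon already bears 2 other carbon substituents and has a hydrogen to migrate; after a 1,2-hydride shift from that carbon the positive charge sits on a tertiary centre.
Tertiary is more stable than secondary, so the shift occurs.

yes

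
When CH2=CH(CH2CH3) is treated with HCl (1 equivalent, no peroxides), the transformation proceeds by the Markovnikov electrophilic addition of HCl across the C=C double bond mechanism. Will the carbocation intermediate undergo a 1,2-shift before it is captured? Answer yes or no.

The first-formed carbocation is secondary.
No single 1,2-shift to an adjacent carbon would produce a more-substituted cation than the one already present, so no rearrangement occurs.

no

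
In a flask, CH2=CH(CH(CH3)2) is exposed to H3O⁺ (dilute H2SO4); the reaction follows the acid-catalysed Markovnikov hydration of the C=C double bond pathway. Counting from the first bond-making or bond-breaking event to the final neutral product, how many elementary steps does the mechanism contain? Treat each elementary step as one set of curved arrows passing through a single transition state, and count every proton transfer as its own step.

Step 1: Protonation of the alkene by H3O⁺: the π bond acts as the nucleophile and picks up H⁺, giving the more stable (Markovnikov) secondary carbocation. H2O is released.
Step 2: A 1,2-hydride shift from the adjacent isopropyl carbon moves the positive charge from the secondary centre to an adjacent carbon, generating a more stable tertiary carbocation.
Step 3: Nucleophilic capture of the cation by H2O produces the protonated alcohol (an oxonium ion).
Step 4: Deprotonation of the oxonium ion by a water molecule delivers the neutral alcohol and regenerates the acid catalyst.
Total: 4 elementary steps.

4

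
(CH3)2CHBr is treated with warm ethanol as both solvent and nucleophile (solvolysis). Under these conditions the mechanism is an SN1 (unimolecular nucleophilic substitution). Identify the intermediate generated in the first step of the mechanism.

Step 1: Unassisted departure of Br⁻ (taking the C–Br bonding pair) generates a secondary carbocation.
After step 1 the species present is a secondary carbocation.

secondary carbocation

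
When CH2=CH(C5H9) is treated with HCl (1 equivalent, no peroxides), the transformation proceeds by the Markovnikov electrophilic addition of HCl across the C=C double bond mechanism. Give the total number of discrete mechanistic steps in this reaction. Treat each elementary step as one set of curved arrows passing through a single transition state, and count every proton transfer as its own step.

Step 1: Electrophilic addition begins with the π(C=C) electrons forming a bond to the proton of HCl. Following Markovnikov's rule, the resulting cation is secondary. The H–Cl bond breaks heterolytically, releasing Cl⁻.
Step 2: A 1,2-hydride shift from the adjacent cyclopentyl carbon moves the positive charge from the secondary centre to an adjacent carbon, generating a more stable tertiary carbocation.
Step 3: The Cl⁻ anion donates a lone pair to the carbocation, forming the new C–Cl σ-bond and giving the neutral alkyl halide.
Total: 3 elementary steps.

3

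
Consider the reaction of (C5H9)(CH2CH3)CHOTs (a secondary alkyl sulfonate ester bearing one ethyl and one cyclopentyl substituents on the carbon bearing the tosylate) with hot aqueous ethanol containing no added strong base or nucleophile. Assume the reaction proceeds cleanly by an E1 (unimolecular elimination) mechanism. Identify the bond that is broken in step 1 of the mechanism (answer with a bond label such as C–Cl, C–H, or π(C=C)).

C–O

Step 1: Unassisted departure of TsO⁻ (taking the C–O bonding pair) generates a secondary carbocation.
The bond broken in this step is the C–O bond.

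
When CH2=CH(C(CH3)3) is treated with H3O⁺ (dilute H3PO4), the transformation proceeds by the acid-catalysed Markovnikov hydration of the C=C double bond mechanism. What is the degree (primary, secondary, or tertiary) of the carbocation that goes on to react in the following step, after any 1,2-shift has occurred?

Step 1: The π electrons of the C=C bond attack a proton of H3O⁺; Markovnikov addition places the new C–H on the less-substituted alkene carbon, so the positive charge ends up on the more-substituted carbon — a secondary carbocation. H2O is released.
Step 2: A methyl group with its bonding pair migrates from the adjacent tert-butyl carbon to the cationic centre — a 1,2-methyl shift — upgrading the secondary cation to a tertiary one.
The cation rearranges from secondary to tertiary via a 1,2-methyl shift from the adjacent tert-butyl carbon; the tertiary cation is what reacts next.

tertiary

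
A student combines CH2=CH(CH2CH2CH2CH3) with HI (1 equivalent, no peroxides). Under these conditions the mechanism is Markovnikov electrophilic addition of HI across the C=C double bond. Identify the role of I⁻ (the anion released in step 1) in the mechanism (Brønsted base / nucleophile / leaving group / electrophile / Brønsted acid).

Step 2: The I⁻ anion donates a lone pair to the carbocation, forming the new C–I σ-bond and giving the neutral alkyl halide.
I⁻ (the anion released in step 1) donates an electron pair to form a new σ-bond to carbon — it is the nucleophile.

nucleophile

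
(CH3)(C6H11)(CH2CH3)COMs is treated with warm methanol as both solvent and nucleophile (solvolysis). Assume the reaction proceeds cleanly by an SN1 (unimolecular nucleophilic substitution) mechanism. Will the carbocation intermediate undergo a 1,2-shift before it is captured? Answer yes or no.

The first-formed carbocation is tertiary.
No single 1,2-shift to an adjacent carbon would produce a more-substituted cation than the one already present, so no rearrangement occurs.

no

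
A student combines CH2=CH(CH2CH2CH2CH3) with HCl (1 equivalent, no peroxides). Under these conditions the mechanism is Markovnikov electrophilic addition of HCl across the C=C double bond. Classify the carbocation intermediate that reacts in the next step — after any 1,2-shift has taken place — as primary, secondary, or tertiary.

secondary

Step 1: Electrophilic addition begins with the π(C=C) electrons forming a bond to the proton of HCl. Following Markovnikov's rule, the resulting cation is secondary. The H–Cl bond breaks heterolytically, releasing Cl⁻.
No single 1,2-shift to an adjacent carbon would give a more-substituted cation, so no rearrangement occurs.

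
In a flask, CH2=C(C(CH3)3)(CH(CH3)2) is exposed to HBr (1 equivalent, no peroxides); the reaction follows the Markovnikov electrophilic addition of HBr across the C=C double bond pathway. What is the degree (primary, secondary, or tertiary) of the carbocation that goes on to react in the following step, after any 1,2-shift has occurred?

Step 1: Electrophilic addition begins with the π(C=C) electrons forming a bond to the proton of HBr. Following Markovnikov's rule, the resulting cation is tertiary. The H–Br bond breaks heterolytically, releasing Br⁻.
No single 1,2-shift to an adjacent carbon would give a more-substituted cation, so no rearrangement occurs.

tertiary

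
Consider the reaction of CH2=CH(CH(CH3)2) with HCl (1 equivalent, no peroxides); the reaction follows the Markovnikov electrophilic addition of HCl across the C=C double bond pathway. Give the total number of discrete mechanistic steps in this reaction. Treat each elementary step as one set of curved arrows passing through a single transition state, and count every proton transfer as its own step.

3

Step 1: Electrophilic addition begins with the π(C=C) electrons forming a bond to the proton of HCl. Following Markovnikov's rule, the resulting cation is secondary. The H–Cl bond breaks heterolytically, releasing Cl⁻.
Step 2: A hydride (H with its bonding pair) migrates from the adjacent isopropyl carbon to the cationic centre — a 1,2-hydride shift — upgrading the secondary cation to a tertiary one.
Step 3: Cl⁻ captures the cation: a lone pair on Cl⁻ fills the empty p orbital, producing the alkyl halide product.
Total: 3 elementary steps.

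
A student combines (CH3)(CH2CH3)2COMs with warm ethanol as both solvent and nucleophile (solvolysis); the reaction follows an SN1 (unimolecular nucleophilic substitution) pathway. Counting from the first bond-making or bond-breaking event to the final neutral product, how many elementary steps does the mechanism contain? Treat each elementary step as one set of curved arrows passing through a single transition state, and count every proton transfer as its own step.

3

Step 1: The C–O bond breaks with both electrons going to the mesylate; MsO⁻ leaves and a tertiary carbocation remains.
(No 1,2-shift: no single shift to an adjacent carbon would give a more stable cation.)
Step 2: Nucleophilic capture: the oxygen of CH3CH2OH bonds to the cationic carbon, producing an oxonium-ion intermediate.
Step 3: A second solvent molecule removes the proton on oxygen, giving the neutral ether product.
Total: 3 elementary steps.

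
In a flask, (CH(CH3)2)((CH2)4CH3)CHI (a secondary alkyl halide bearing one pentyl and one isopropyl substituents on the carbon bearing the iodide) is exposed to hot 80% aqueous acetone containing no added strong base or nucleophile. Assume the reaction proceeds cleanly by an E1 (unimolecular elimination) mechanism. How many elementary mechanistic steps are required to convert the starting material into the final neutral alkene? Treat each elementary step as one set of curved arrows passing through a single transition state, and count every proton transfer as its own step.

3

Step 1: Unassisted departure of I⁻ (taking the C–I bonding pair) generates a secondary carbocation.
Step 2: A 1,2-hydride shift from the adjacent isopropyl carbon moves the positive charge from the secondary centre to an adjacent carbon, generating a more stable tertiary carbocation.
Step 3: Loss of a β-proton to a water molecule of the solvent: the C–H bonding pair collapses toward the cationic carbon to form the C=C π bond, yielding the alkene.
Total: 3 elementary steps.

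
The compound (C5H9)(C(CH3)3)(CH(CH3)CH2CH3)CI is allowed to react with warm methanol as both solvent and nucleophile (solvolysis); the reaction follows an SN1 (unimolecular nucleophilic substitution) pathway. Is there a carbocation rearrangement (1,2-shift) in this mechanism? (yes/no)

The first-formed carbocation is tertiary.
No single 1,2-shift to an adjacent carbon would produce a more-substituted cation than the one already present, so no rearrangement occurs.

no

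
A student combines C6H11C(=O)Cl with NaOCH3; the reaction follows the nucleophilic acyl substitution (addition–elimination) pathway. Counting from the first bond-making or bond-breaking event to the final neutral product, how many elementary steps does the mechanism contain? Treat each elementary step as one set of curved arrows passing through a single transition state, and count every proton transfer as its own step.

2

Step 1: A lone pair on the O of CH3O⁻ attacks the electrophilic acyl carbon; the π(C=O) electrons move onto oxygen, giving a tetrahedral intermediate.
Step 2: Elimination step: re-formation of the carbonyl π bond drives out Cl⁻, giving the new acyl compound.
Total: 2 elementary steps.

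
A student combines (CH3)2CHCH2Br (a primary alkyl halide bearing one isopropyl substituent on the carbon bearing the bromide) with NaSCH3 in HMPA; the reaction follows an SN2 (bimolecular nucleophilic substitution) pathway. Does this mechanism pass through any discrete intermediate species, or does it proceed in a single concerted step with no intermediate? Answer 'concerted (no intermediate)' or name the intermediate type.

Backside attack by CH3S⁻ on the carbon bearing the bromide: the new C–S bond forms as the C–Br bond breaks, with Walden inversion at carbon.
All bond changes occur in one transition state; no discrete intermediate is formed.

concerted (no intermediate)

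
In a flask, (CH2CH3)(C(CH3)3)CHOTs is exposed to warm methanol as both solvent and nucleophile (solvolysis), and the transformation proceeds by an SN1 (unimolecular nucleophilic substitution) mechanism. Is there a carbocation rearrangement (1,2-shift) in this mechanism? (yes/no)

yes

The first-formed carbocation is secondary.
The adjacent tert-butyl carbon has no hydrogen but bears methyl groups; migration of one methyl with its bonding pair (a 1,2-methyl shift) places the charge on a tertiary centre.
Tertiary is more stable than secondary, so the shift occurs.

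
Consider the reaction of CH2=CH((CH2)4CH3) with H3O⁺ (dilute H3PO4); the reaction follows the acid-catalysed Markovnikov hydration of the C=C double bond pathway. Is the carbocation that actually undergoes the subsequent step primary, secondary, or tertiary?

Step 1: Protonation of the alkene by H3O⁺: the π bond acts as the nucleophile and picks up H⁺, giving the more stable (Markovnikov) secondary carbocation. H2O is released.
No single 1,2-shift to an adjacent carbon would give a more-substituted cation, so no rearrangement occurs.

secondary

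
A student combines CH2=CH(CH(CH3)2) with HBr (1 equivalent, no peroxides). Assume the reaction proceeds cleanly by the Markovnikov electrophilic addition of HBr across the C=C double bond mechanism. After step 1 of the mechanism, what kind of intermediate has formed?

secondary carbocation

Step 1: Electrophilic addition begins with the π(C=C) electrons forming a bond to the proton of HBr. Following Markovnikov's rule, the resulting cation is secondary. The H–Br bond breaks heterolytically, releasing Br⁻.
After step 1 the species present is a secondary carbocation.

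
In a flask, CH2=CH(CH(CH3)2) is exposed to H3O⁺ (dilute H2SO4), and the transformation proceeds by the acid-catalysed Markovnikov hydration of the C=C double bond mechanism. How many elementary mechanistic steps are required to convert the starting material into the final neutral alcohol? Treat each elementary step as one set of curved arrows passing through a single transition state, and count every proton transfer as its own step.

Step 1: Electrophilic addition begins with the π(C=C) electrons forming a bond to the proton of H3O⁺. Following Markovnikov's rule, the resulting cation is secondary. H2O is released.
Step 2: A 1,2-hydride shift from the adjacent isopropyl carbon moves the positive charge from the secondary centre to an adjacent carbon, generating a more stable tertiary carbocation.
Step 3: A lone pair on the oxygen of H2O attacks the carbocation, forming a C–O bond and an oxonium ion (a protonated alcohol).
Step 4: H2O removes a proton from the oxonium oxygen, regenerating H3O⁺ and giving the neutral alcohol.
Total: 4 elementary steps.

4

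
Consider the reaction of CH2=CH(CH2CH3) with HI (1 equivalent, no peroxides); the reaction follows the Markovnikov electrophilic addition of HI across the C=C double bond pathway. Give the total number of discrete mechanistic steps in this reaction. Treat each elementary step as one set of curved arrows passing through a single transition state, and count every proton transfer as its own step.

2

Step 1: Electrophilic addition begins with the π(C=C) electrons forming a bond to the proton of HI. Following Markovnikov's rule, the resulting cation is secondary. The H–I bond breaks heterolytically, releasing I⁻.
(No 1,2-shift: no single shift to an adjacent carbon would give a more stable cation.)
Step 2: The I⁻ anion donates a lone pair to the carbocation, forming the new C–I σ-bond and giving the neutral alkyl halide.
Total: 2 elementary steps.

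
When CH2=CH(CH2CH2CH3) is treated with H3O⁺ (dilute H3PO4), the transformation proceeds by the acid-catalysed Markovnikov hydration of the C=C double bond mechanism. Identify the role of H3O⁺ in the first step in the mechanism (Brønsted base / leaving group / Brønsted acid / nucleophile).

Step 1: Electrophilic addition begins with the π(C=C) electrons forming a bond to the proton of H3O⁺. Following Markovnikov's rule, the resulting cation is secondary. H2O is released.
H3O⁺ in the first step donates a proton in a proton-transfer step — a Brønsted acid.

Brønsted acid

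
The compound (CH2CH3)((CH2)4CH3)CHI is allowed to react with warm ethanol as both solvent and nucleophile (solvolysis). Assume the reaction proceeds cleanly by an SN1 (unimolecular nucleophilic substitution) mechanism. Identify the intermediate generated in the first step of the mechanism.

Step 1: Unassisted departure of I⁻ (taking the C–I bonding pair) generates a secondary carbocation.
After step 1 the species present is a secondary carbocation.

secondary carbocation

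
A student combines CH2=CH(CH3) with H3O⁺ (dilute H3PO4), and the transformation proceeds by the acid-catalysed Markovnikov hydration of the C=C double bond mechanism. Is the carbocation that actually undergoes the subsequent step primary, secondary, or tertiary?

Step 1: Electrophilic addition begins with the π(C=C) electrons forming a bond to the proton of H3O⁺. Following Markovnikov's rule, the resulting cation is secondary. H2O is released.
No single 1,2-shift to an adjacent carbon would give a more-substituted cation, so no rearrangement occurs.

secondary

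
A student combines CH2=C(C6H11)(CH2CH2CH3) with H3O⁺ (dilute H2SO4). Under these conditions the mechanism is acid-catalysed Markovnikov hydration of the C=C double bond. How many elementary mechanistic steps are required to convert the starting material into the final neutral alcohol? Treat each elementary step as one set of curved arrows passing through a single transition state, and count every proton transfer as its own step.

Step 1: The π electrons of the C=C bond attack a proton of H3O⁺; Markovnikov addition places the new C–H on the less-substituted alkene carbon, so the positive charge ends up on the more-substituted carbon — a tertiary carbocation. H2O is released.
(No 1,2-shift: no single shift to an adjacent carbon would give a more stable cation.)
Step 2: Water acts as the nucleophile: an oxygen lone pair bonds to the cationic carbon, giving an oxonium-ion intermediate.
Step 3: Deprotonation of the oxonium ion by a water molecule delivers the neutral alcohol and regenerates the acid catalyst.
Total: 3 elementary steps.

3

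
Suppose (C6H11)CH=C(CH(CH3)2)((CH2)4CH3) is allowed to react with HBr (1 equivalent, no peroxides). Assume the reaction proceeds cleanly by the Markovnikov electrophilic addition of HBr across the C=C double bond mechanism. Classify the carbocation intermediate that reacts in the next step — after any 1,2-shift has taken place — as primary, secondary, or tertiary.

Step 1: Electrophilic addition begins with the π(C=C) electrons forming a bond to the proton of HBr. Following Markovnikov's rule, the resulting cation is tertiary. The H–Br bond breaks heterolytically, releasing Br⁻.
No single 1,2-shift to an adjacent carbon would give a more-substituted cation, so no rearrangement occurs.

tertiary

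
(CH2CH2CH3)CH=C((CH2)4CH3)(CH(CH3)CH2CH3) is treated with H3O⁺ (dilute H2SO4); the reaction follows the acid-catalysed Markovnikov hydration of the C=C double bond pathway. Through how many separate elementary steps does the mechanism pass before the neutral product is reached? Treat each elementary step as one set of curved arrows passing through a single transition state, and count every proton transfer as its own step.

3

Step 1: Electrophilic addition begins with the π(C=C) electrons forming a bond to the proton of H3O⁺. Following Markovnikov's rule, the resulting cation is tertiary. H2O is released.
(No 1,2-shift: no single shift to an adjacent carbon would give a more stable cation.)
Step 2: Nucleophilic capture of the cation by H2O produces the protonated alcohol (an oxonium ion).
Step 3: Proton transfer from the O–H of the oxonium ion to H2O completes the catalytic cycle and yields the alcohol.
Total: 3 elementary steps.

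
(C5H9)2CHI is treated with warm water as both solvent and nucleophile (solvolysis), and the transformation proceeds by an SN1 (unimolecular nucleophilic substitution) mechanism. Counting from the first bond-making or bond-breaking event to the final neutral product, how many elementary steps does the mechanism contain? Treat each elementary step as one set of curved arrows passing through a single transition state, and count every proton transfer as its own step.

4

Step 1: Unassisted departure of I⁻ (taking the C–I bonding pair) generates a secondary carbocation.
Step 2: A hydride (H with its bonding pair) migrates from the adjacent cyclopentyl carbon to the cationic centre — a 1,2-hydride shift — upgrading the secondary cation to a tertiary one.
Step 3: H2O donates an oxygen lone pair into the empty p orbital of the cation, giving a protonated alcohol (an oxonium ion).
Step 4: Proton transfer from the O–H of the oxonium ion to a solvent molecule delivers the neutral alcohol.
Total: 4 elementary steps.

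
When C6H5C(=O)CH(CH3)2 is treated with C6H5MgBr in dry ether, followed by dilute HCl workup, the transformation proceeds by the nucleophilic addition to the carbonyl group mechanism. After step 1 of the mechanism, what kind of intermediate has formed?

tetrahedral alkoxide intermediate

Step 1: A lone pair / filled orbital on the carbanion-like carbon of C6H5MgBr attacks the electrophilic carbonyl carbon; the π(C=O) electrons shift onto oxygen, producing a tetrahedral alkoxide intermediate.
After step 1 the species present is a tetrahedral alkoxide intermediate.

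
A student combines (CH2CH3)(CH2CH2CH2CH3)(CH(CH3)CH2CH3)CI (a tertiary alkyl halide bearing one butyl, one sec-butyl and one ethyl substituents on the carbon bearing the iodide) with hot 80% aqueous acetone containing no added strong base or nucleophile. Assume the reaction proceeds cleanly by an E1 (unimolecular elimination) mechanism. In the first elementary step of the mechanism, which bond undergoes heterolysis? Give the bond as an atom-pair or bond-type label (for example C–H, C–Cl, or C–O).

Step 1: Rate-determining heterolysis of the C–I bond gives I⁻ and a tertiary carbocation.
The bond broken in this step is the C–I bond.

C–I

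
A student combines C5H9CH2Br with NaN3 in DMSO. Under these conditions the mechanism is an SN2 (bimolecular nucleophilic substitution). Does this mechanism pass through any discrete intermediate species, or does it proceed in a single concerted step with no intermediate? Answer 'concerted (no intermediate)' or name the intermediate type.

concerted (no intermediate)

The azide nucleophile donates a lone pair from N to the α-carbon in a backside attack; simultaneously the C–Br σ-bond breaks and both of its electrons leave with Br⁻. One concerted step with inversion of configuration.
All bond changes occur in one transition state; no discrete intermediate is formed.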